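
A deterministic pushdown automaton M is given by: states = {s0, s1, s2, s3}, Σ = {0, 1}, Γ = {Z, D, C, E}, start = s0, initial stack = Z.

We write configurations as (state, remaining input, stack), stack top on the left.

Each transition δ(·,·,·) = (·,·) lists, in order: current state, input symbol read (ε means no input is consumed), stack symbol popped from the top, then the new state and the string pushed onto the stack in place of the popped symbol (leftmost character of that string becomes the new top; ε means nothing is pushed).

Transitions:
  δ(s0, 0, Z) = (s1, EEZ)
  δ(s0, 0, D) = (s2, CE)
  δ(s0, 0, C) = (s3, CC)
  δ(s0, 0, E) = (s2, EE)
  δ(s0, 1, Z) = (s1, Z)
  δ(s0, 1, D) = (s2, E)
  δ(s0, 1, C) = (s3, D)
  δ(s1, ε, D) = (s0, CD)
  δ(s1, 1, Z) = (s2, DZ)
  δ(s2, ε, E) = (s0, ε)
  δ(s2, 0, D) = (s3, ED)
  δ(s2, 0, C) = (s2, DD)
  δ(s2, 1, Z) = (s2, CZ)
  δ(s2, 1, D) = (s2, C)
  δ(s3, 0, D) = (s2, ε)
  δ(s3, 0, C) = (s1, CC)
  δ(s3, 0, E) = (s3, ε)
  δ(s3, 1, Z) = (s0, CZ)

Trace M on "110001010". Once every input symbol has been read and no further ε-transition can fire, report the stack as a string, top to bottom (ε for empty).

(s0, 110001010, Z) ⊢ (s1, 10001010, Z) ⊢ (s2, 0001010, DZ) ⊢ (s3, 001010, EDZ) ⊢ (s3, 01010, DZ) ⊢ (s2, 1010, Z) ⊢ (s2, 010, CZ) ⊢ (s2, 10, DDZ) ⊢ (s2, 0, CDZ) ⊢ (s2, ε, DDDZ)
All input consumed in state s2 with stack DDDZ.

DDDZ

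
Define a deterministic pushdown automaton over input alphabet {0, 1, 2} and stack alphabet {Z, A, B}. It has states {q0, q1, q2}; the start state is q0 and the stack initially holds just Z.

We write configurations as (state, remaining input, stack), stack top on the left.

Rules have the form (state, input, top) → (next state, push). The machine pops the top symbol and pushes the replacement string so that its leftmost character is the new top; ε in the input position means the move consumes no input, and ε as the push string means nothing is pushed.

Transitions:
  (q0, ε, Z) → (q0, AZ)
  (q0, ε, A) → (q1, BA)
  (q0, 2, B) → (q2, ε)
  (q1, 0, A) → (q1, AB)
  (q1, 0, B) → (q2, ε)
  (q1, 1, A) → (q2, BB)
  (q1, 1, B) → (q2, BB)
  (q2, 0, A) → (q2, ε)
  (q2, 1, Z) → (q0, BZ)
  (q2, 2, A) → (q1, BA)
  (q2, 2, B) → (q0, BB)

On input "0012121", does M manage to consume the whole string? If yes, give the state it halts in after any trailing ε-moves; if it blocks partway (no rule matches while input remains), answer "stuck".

(q0, 0012121, Z) ⊢ (q0, 0012121, AZ) ⊢ (q1, 0012121, BAZ) ⊢ (q2, 012121, AZ) ⊢ (q2, 12121, Z) ⊢ (q0, 2121, BZ) ⊢ (q2, 121, Z) ⊢ (q0, 21, BZ) ⊢ (q2, 1, Z) ⊢ (q0, ε, BZ)
All input consumed; M is in state q0.

q0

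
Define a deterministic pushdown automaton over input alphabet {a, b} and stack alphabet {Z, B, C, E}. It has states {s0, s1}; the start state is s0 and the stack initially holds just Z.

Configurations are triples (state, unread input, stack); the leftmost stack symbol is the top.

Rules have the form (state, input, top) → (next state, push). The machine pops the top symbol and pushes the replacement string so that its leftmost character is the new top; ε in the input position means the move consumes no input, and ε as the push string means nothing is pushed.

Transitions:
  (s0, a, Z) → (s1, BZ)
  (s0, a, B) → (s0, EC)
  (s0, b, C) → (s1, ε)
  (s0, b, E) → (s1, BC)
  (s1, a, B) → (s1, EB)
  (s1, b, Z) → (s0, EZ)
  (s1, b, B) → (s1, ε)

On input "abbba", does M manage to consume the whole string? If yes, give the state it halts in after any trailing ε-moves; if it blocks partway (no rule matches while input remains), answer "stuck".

(s0, abbba, Z) ⊢ (s1, bbba, BZ) ⊢ (s1, bba, Z) ⊢ (s0, ba, EZ) ⊢ (s1, a, BCZ) ⊢ (s1, ε, EBCZ)
All input consumed; M is in state s1.

s1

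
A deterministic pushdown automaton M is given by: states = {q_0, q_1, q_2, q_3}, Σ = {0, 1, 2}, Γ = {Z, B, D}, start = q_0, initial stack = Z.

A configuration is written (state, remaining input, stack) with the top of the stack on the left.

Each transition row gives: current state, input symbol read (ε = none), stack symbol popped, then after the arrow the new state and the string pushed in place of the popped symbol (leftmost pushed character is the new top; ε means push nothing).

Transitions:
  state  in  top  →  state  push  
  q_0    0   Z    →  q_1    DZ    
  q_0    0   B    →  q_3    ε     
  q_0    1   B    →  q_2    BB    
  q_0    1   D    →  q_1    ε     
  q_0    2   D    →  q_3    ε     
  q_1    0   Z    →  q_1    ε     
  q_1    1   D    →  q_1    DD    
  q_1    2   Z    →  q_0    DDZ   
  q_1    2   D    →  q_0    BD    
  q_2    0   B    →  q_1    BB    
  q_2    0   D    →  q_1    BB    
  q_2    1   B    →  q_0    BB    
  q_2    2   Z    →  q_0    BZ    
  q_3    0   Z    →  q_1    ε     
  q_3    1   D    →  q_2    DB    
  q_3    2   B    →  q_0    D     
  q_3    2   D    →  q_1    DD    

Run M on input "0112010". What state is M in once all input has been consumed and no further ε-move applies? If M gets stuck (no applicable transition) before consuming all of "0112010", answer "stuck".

(q_0, 0112010, Z)
  read 0, top Z: go to q_1, push DZ → (q_1, 112010, DZ)
  read 1, top D: go to q_1, push DD → (q_1, 12010, DDZ)
  read 1, top D: go to q_1, push DD → (q_1, 2010, DDDZ)
  read 2, top D: go to q_0, push BD → (q_0, 010, BDDDZ)
  read 0, top B: go to q_3, push ε → (q_3, 10, DDDZ)
  read 1, top D: go to q_2, push DB → (q_2, 0, DBDDZ)
  read 0, top D: go to q_1, push BB → (q_1, ε, BBBDDZ)
All input consumed; M is in state q_1.

q_1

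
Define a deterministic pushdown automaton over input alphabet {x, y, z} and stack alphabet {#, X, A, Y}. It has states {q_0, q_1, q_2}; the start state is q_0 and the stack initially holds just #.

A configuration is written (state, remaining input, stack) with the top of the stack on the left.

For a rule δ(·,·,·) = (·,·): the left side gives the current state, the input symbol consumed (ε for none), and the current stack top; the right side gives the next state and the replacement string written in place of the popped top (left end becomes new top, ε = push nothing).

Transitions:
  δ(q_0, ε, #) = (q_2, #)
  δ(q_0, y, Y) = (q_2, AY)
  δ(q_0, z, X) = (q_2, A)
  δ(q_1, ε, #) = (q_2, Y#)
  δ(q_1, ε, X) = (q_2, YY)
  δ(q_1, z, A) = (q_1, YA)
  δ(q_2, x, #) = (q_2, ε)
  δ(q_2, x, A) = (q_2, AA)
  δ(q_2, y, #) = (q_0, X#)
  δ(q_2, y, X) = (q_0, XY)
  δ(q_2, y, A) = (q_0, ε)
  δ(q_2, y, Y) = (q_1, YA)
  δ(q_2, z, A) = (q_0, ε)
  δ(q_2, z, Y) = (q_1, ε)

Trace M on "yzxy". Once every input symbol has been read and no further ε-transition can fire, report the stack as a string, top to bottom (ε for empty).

A#

(q_0, yzxy, #)
  ε-move, top #: go to q_2, push # → (q_2, yzxy, #)
  read y, top #: go to q_0, push X# → (q_0, zxy, X#)
  read z, top X: go to q_2, push A → (q_2, xy, A#)
  read x, top A: go to q_2, push AA → (q_2, y, AA#)
  read y, top A: go to q_0, push ε → (q_0, ε, A#)
All input consumed in state q_0 with stack A#.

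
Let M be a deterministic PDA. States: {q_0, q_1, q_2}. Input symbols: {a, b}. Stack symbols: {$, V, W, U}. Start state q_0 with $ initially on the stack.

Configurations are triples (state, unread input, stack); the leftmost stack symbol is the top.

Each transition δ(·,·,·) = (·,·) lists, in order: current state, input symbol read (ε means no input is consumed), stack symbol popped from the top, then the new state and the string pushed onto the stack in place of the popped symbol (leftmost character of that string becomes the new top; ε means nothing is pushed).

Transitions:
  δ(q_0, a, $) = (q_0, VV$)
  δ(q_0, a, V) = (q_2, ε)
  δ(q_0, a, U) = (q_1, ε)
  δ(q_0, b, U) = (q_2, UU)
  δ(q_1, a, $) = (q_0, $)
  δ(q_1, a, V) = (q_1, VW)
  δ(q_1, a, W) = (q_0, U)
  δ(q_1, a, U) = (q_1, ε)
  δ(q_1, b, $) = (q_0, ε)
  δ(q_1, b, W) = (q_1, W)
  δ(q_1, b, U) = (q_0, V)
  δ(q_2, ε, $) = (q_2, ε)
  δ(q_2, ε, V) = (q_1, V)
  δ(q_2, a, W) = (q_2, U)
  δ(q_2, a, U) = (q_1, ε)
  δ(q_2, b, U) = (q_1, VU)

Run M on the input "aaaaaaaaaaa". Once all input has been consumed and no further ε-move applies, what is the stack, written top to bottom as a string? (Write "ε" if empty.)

VWWWWWWWWW$

(q_0, aaaaaaaaaaa, $)
  read a, top $: go to q_0, push VV$ → (q_0, aaaaaaaaaa, VV$)
  read a, top V: go to q_2, push ε → (q_2, aaaaaaaaa, V$)
  ε-move, top V: go to q_1, push V → (q_1, aaaaaaaaa, V$)
  read a, top V: go to q_1, push VW → (q_1, aaaaaaaa, VW$)
  read a, top V: go to q_1, push VW → (q_1, aaaaaaa, VWW$)
  read a, top V: go to q_1, push VW → (q_1, aaaaaa, VWWW$)
  read a, top V: go to q_1, push VW → (q_1, aaaaa, VWWWW$)
  read a, top V: go to q_1, push VW → (q_1, aaaa, VWWWWW$)
  read a, top V: go to q_1, push VW → (q_1, aaa, VWWWWWW$)
  read a, top V: go to q_1, push VW → (q_1, aa, VWWWWWWW$)
  read a, top V: go to q_1, push VW → (q_1, a, VWWWWWWWW$)
  read a, top V: go to q_1, push VW → (q_1, ε, VWWWWWWWWW$)
All input consumed in state q_1 with stack VWWWWWWWWW$.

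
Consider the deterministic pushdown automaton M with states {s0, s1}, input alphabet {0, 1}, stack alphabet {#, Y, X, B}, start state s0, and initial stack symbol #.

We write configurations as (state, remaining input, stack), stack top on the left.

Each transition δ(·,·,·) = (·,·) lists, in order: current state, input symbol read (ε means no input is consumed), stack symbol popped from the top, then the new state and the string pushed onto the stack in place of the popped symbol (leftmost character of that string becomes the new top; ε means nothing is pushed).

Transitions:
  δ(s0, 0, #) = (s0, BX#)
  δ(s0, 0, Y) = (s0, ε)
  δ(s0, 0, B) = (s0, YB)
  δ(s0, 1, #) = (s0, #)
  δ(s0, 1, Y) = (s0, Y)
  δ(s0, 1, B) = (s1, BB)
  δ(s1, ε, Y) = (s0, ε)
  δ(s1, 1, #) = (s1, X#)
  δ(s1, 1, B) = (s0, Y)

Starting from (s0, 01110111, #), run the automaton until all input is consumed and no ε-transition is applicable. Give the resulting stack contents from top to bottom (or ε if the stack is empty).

(s0, 01110111, #)
  read 0, top #: go to s0, push BX# → (s0, 1110111, BX#)
  read 1, top B: go to s1, push BB → (s1, 110111, BBX#)
  read 1, top B: go to s0, push Y → (s0, 10111, YBX#)
  read 1, top Y: go to s0, push Y → (s0, 0111, YBX#)
  read 0, top Y: go to s0, push ε → (s0, 111, BX#)
  read 1, top B: go to s1, push BB → (s1, 11, BBX#)
  read 1, top B: go to s0, push Y → (s0, 1, YBX#)
  read 1, top Y: go to s0, push Y → (s0, ε, YBX#)
All input consumed in state s0 with stack YBX#.

YBX#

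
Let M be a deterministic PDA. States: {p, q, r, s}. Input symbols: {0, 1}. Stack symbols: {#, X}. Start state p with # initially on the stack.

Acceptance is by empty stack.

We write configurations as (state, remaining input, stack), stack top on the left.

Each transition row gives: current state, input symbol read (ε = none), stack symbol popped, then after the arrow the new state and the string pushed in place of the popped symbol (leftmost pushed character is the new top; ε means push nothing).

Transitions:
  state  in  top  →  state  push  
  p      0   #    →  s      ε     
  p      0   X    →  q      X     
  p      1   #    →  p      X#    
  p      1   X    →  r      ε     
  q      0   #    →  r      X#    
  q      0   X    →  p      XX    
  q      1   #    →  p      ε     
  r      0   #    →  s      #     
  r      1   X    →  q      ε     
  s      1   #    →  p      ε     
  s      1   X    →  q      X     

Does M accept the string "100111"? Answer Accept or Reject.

(p, 100111, #)
  read 1, top #: go to p, push X# → (p, 00111, X#)
  read 0, top X: go to q, push X → (q, 0111, X#)
  read 0, top X: go to p, push XX → (p, 111, XX#)
  read 1, top X: go to r, push ε → (r, 11, X#)
  read 1, top X: go to q, push ε → (q, 1, #)
  read 1, top #: go to p, push ε → (p, ε, ε)
All input consumed and the stack is empty.

Accept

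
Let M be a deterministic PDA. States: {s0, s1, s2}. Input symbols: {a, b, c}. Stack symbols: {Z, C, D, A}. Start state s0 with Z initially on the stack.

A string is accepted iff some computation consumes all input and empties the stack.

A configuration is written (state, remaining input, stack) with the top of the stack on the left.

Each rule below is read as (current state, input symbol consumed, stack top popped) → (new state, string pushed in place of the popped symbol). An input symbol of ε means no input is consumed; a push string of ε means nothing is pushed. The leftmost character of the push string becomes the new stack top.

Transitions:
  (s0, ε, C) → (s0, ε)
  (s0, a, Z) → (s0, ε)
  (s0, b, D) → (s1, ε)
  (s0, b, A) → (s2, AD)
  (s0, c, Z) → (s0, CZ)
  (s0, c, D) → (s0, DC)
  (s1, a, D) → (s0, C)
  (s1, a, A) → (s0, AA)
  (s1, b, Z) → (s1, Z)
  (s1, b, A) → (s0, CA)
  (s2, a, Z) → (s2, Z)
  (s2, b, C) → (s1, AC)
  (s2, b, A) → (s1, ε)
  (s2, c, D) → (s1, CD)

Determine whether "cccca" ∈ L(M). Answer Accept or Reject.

(s0, cccca, Z)
  read c, top Z: go to s0, push CZ → (s0, ccca, CZ)
  ε-move, top C: go to s0, push ε → (s0, ccca, Z)
  read c, top Z: go to s0, push CZ → (s0, cca, CZ)
  ε-move, top C: go to s0, push ε → (s0, cca, Z)
  read c, top Z: go to s0, push CZ → (s0, ca, CZ)
  ε-move, top C: go to s0, push ε → (s0, ca, Z)
  read c, top Z: go to s0, push CZ → (s0, a, CZ)
  ε-move, top C: go to s0, push ε → (s0, a, Z)
  read a, top Z: go to s0, push ε → (s0, ε, ε)
All input consumed and the stack is empty.

Accept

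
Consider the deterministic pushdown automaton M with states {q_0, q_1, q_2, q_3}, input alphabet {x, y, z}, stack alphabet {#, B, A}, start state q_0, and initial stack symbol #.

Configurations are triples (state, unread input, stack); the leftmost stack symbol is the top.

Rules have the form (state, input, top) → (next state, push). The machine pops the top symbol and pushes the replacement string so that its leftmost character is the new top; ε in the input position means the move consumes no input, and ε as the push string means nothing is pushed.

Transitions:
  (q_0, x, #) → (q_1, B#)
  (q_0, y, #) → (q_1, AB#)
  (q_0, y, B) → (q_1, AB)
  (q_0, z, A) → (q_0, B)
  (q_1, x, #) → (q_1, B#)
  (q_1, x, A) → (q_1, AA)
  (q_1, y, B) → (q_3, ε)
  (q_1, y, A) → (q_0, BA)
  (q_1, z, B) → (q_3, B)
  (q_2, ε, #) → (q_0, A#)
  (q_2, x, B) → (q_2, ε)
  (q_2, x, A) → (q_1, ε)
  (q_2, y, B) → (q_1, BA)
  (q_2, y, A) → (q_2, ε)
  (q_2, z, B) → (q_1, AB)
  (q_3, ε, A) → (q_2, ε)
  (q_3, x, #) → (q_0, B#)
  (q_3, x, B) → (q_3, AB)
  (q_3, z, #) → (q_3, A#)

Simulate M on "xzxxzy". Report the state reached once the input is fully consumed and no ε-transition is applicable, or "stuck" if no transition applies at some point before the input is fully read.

q_1

(q_0, xzxxzy, #)
  read x, top #: go to q_1, push B# → (q_1, zxxzy, B#)
  read z, top B: go to q_3, push B → (q_3, xxzy, B#)
  read x, top B: go to q_3, push AB → (q_3, xzy, AB#)
  ε-move, top A: go to q_2, push ε → (q_2, xzy, B#)
  read x, top B: go to q_2, push ε → (q_2, zy, #)
  ε-move, top #: go to q_0, push A# → (q_0, zy, A#)
  read z, top A: go to q_0, push B → (q_0, y, B#)
  read y, top B: go to q_1, push AB → (q_1, ε, AB#)
All input consumed; M is in state q_1.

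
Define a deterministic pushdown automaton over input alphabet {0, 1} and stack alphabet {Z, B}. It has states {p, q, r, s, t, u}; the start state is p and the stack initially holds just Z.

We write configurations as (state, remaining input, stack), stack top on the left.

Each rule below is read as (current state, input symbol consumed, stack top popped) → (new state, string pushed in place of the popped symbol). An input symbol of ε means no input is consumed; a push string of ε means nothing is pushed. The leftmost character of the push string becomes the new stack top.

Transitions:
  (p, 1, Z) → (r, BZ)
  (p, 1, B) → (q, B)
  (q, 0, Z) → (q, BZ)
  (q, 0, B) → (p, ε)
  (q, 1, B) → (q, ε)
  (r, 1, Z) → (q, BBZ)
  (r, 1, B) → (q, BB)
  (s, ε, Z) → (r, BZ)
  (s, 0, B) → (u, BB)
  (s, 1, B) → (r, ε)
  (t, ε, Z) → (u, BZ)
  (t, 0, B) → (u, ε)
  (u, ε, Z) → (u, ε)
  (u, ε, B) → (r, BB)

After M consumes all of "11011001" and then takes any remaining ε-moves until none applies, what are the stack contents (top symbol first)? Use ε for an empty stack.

(p, 11011001, Z)
  read 1, top Z: go to r, push BZ → (r, 1011001, BZ)
  read 1, top B: go to q, push BB → (q, 011001, BBZ)
  read 0, top B: go to p, push ε → (p, 11001, BZ)
  read 1, top B: go to q, push B → (q, 1001, BZ)
  read 1, top B: go to q, push ε → (q, 001, Z)
  read 0, top Z: go to q, push BZ → (q, 01, BZ)
  read 0, top B: go to p, push ε → (p, 1, Z)
  read 1, top Z: go to r, push BZ → (r, ε, BZ)
All input consumed in state r with stack BZ.

BZ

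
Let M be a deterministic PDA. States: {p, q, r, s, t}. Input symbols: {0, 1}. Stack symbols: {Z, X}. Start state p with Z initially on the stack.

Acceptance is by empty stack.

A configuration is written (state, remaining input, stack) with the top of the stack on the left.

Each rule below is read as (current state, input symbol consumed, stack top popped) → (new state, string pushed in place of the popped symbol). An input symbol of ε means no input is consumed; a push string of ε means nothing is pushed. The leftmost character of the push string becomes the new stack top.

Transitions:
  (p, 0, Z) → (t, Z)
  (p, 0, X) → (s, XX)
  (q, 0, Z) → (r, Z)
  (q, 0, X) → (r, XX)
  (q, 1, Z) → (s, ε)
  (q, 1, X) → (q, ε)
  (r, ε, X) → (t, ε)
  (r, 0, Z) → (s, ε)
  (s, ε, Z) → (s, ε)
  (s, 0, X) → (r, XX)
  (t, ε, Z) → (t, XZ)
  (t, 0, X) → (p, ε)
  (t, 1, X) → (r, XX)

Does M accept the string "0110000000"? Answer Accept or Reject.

(p, 0110000000, Z)
  read 0, top Z: go to t, push Z → (t, 110000000, Z)
  ε-move, top Z: go to t, push XZ → (t, 110000000, XZ)
  read 1, top X: go to r, push XX → (r, 10000000, XXZ)
  ε-move, top X: go to t, push ε → (t, 10000000, XZ)
  read 1, top X: go to r, push XX → (r, 0000000, XXZ)
  ε-move, top X: go to t, push ε → (t, 0000000, XZ)
  read 0, top X: go to p, push ε → (p, 000000, Z)
  read 0, top Z: go to t, push Z → (t, 00000, Z)
  ε-move, top Z: go to t, push XZ → (t, 00000, XZ)
  read 0, top X: go to p, push ε → (p, 0000, Z)
  read 0, top Z: go to t, push Z → (t, 000, Z)
  ε-move, top Z: go to t, push XZ → (t, 000, XZ)
  read 0, top X: go to p, push ε → (p, 00, Z)
  read 0, top Z: go to t, push Z → (t, 0, Z)
  ε-move, top Z: go to t, push XZ → (t, 0, XZ)
  read 0, top X: go to p, push ε → (p, ε, Z)
All input consumed; stack is Z, not empty, and no further ε-move applies.

Reject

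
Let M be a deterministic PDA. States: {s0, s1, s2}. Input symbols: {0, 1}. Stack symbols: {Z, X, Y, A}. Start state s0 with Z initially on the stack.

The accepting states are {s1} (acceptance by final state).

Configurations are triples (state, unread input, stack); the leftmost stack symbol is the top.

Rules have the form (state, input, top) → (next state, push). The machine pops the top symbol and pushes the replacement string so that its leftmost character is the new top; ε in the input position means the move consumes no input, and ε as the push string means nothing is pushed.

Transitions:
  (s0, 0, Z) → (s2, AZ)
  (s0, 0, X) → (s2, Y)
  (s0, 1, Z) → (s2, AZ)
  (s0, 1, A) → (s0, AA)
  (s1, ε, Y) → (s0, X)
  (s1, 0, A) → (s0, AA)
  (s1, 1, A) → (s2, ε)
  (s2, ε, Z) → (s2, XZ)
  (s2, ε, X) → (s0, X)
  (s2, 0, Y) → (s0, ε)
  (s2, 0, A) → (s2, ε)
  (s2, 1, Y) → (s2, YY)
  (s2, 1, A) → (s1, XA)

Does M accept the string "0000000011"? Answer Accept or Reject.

(s0, 0000000011, Z)
  read 0, top Z: go to s2, push AZ → (s2, 000000011, AZ)
  read 0, top A: go to s2, push ε → (s2, 00000011, Z)
  ε-move, top Z: go to s2, push XZ → (s2, 00000011, XZ)
  ε-move, top X: go to s0, push X → (s0, 00000011, XZ)
  read 0, top X: go to s2, push Y → (s2, 0000011, YZ)
  read 0, top Y: go to s0, push ε → (s0, 000011, Z)
  read 0, top Z: go to s2, push AZ → (s2, 00011, AZ)
  read 0, top A: go to s2, push ε → (s2, 0011, Z)
  ε-move, top Z: go to s2, push XZ → (s2, 0011, XZ)
  ε-move, top X: go to s0, push X → (s0, 0011, XZ)
  read 0, top X: go to s2, push Y → (s2, 011, YZ)
  read 0, top Y: go to s0, push ε → (s0, 11, Z)
  read 1, top Z: go to s2, push AZ → (s2, 1, AZ)
  read 1, top A: go to s1, push XA → (s1, ε, XAZ)
All input consumed; state s1 ∈ F.

Accept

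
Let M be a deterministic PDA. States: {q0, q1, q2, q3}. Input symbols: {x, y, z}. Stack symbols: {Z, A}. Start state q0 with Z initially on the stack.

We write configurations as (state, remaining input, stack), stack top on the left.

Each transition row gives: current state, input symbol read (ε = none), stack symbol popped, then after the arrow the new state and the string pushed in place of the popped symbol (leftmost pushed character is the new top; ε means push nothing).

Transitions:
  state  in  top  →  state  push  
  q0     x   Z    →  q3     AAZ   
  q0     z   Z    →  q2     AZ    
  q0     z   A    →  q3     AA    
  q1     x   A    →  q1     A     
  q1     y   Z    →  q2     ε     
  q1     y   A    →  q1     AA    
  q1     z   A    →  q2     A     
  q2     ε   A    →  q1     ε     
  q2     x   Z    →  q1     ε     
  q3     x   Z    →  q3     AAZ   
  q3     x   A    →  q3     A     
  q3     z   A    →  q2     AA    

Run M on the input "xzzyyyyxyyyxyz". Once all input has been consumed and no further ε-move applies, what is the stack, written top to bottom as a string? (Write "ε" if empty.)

(q0, xzzyyyyxyyyxyz, Z)
  read x, top Z: go to q3, push AAZ → (q3, zzyyyyxyyyxyz, AAZ)
  read z, top A: go to q2, push AA → (q2, zyyyyxyyyxyz, AAAZ)
  ε-move, top A: go to q1, push ε → (q1, zyyyyxyyyxyz, AAZ)
  read z, top A: go to q2, push A → (q2, yyyyxyyyxyz, AAZ)
  ε-move, top A: go to q1, push ε → (q1, yyyyxyyyxyz, AZ)
  read y, top A: go to q1, push AA → (q1, yyyxyyyxyz, AAZ)
  read y, top A: go to q1, push AA → (q1, yyxyyyxyz, AAAZ)
  read y, top A: go to q1, push AA → (q1, yxyyyxyz, AAAAZ)
  read y, top A: go to q1, push AA → (q1, xyyyxyz, AAAAAZ)
  read x, top A: go to q1, push A → (q1, yyyxyz, AAAAAZ)
  read y, top A: go to q1, push AA → (q1, yyxyz, AAAAAAZ)
  read y, top A: go to q1, push AA → (q1, yxyz, AAAAAAAZ)
  read y, top A: go to q1, push AA → (q1, xyz, AAAAAAAAZ)
  read x, top A: go to q1, push A → (q1, yz, AAAAAAAAZ)
  read y, top A: go to q1, push AA → (q1, z, AAAAAAAAAZ)
  read z, top A: go to q2, push A → (q2, ε, AAAAAAAAAZ)
  ε-move, top A: go to q1, push ε → (q1, ε, AAAAAAAAZ)
All input consumed in state q1 with stack AAAAAAAAZ.

AAAAAAAAZ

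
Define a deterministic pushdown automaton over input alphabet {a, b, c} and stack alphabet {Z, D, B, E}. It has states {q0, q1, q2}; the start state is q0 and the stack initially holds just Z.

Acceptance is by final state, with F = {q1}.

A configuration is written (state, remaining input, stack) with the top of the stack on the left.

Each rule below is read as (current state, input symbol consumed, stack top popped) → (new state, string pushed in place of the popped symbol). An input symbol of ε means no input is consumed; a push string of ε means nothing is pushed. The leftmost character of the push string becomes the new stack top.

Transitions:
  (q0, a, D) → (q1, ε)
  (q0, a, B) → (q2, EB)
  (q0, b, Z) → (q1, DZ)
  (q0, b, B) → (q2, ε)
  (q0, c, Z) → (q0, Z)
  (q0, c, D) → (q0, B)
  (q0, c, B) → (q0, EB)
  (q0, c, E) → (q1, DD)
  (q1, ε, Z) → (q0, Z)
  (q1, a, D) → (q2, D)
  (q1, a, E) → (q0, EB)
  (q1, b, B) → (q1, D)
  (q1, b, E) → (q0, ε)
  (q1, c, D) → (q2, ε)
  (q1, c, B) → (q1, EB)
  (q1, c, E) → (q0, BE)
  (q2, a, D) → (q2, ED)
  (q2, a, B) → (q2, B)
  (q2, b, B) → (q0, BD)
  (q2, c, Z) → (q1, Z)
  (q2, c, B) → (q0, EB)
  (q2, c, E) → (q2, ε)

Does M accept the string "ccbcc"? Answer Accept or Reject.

Accept

(q0, ccbcc, Z)
  read c, top Z: go to q0, push Z → (q0, cbcc, Z)
  read c, top Z: go to q0, push Z → (q0, bcc, Z)
  read b, top Z: go to q1, push DZ → (q1, cc, DZ)
  read c, top D: go to q2, push ε → (q2, c, Z)
  read c, top Z: go to q1, push Z → (q1, ε, Z)
All input consumed; state q1 ∈ F.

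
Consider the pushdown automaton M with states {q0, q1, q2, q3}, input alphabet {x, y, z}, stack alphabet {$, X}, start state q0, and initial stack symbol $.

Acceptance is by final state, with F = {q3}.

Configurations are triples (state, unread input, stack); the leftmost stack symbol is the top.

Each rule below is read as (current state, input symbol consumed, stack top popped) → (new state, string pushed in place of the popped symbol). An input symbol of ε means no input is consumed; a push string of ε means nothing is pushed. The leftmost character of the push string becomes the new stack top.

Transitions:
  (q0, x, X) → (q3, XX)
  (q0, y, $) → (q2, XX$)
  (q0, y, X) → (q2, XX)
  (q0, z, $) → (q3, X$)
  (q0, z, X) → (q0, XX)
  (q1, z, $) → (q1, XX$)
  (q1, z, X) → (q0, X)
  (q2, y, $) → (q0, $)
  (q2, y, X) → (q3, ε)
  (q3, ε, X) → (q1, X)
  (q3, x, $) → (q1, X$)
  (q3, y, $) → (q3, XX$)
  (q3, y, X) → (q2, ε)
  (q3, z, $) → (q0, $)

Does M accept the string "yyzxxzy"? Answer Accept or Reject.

No computation consumes all input and reaches a final state.

Reject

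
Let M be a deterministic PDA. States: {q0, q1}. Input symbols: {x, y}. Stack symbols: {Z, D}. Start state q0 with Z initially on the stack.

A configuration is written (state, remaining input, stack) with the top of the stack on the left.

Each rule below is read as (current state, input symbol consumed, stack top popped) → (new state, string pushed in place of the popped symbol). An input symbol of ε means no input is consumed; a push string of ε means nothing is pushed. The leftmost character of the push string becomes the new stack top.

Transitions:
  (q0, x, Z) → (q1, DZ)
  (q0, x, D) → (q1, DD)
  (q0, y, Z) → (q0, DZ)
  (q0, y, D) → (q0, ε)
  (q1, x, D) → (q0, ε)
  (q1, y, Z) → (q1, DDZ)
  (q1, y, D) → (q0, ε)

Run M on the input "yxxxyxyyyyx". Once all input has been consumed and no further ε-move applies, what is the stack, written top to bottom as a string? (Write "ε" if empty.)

DZ

(q0, yxxxyxyyyyx, Z)
  read y, top Z: go to q0, push DZ → (q0, xxxyxyyyyx, DZ)
  read x, top D: go to q1, push DD → (q1, xxyxyyyyx, DDZ)
  read x, top D: go to q0, push ε → (q0, xyxyyyyx, DZ)
  read x, top D: go to q1, push DD → (q1, yxyyyyx, DDZ)
  read y, top D: go to q0, push ε → (q0, xyyyyx, DZ)
  read x, top D: go to q1, push DD → (q1, yyyyx, DDZ)
  read y, top D: go to q0, push ε → (q0, yyyx, DZ)
  read y, top D: go to q0, push ε → (q0, yyx, Z)
  read y, top Z: go to q0, push DZ → (q0, yx, DZ)
  read y, top D: go to q0, push ε → (q0, x, Z)
  read x, top Z: go to q1, push DZ → (q1, ε, DZ)
All input consumed in state q1 with stack DZ.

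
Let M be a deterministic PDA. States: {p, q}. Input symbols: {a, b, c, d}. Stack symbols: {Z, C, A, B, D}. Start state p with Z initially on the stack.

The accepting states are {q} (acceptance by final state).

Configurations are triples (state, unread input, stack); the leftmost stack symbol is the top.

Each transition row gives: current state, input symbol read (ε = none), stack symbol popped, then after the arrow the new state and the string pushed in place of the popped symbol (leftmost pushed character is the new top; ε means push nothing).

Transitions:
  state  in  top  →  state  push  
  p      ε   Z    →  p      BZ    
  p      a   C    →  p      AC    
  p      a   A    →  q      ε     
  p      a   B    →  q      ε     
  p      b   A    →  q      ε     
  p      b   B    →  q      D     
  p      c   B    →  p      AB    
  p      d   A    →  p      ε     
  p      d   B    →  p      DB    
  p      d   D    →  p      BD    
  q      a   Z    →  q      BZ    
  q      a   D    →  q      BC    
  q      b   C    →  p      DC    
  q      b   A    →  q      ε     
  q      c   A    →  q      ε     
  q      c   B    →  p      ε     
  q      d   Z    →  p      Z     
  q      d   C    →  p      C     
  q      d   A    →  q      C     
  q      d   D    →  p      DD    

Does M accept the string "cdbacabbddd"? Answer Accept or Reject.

Reject

(p, cdbacabbddd, Z)
  ε-move, top Z: go to p, push BZ → (p, cdbacabbddd, BZ)
  read c, top B: go to p, push AB → (p, dbacabbddd, ABZ)
  read d, top A: go to p, push ε → (p, bacabbddd, BZ)
  read b, top B: go to q, push D → (q, acabbddd, DZ)
  read a, top D: go to q, push BC → (q, cabbddd, BCZ)
  read c, top B: go to p, push ε → (p, abbddd, CZ)
  read a, top C: go to p, push AC → (p, bbddd, ACZ)
  read b, top A: go to q, push ε → (q, bddd, CZ)
  read b, top C: go to p, push DC → (p, ddd, DCZ)
  read d, top D: go to p, push BD → (p, dd, BDCZ)
  read d, top B: go to p, push DB → (p, d, DBDCZ)
  read d, top D: go to p, push BD → (p, ε, BDBDCZ)
All input consumed; state p ∉ F and no further ε-move applies.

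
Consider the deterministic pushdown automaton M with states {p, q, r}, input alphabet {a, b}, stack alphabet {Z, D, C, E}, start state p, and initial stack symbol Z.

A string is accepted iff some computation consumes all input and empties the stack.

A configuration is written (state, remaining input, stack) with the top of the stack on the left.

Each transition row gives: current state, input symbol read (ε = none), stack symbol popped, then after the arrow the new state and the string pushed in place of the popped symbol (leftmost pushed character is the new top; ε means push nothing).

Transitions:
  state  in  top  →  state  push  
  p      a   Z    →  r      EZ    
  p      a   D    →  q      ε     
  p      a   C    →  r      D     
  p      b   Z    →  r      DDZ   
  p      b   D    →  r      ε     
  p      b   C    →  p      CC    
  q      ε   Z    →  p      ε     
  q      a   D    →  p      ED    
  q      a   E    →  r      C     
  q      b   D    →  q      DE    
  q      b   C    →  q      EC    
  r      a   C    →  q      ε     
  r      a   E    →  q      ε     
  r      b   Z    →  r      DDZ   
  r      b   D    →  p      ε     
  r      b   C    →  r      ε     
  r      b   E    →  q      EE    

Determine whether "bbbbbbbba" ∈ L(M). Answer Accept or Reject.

Accept

(p, bbbbbbbba, Z)
  read b, top Z: go to r, push DDZ → (r, bbbbbbba, DDZ)
  read b, top D: go to p, push ε → (p, bbbbbba, DZ)
  read b, top D: go to r, push ε → (r, bbbbba, Z)
  read b, top Z: go to r, push DDZ → (r, bbbba, DDZ)
  read b, top D: go to p, push ε → (p, bbba, DZ)
  read b, top D: go to r, push ε → (r, bba, Z)
  read b, top Z: go to r, push DDZ → (r, ba, DDZ)
  read b, top D: go to p, push ε → (p, a, DZ)
  read a, top D: go to q, push ε → (q, ε, Z)
  ε-move, top Z: go to p, push ε → (p, ε, ε)
All input consumed and the stack is empty.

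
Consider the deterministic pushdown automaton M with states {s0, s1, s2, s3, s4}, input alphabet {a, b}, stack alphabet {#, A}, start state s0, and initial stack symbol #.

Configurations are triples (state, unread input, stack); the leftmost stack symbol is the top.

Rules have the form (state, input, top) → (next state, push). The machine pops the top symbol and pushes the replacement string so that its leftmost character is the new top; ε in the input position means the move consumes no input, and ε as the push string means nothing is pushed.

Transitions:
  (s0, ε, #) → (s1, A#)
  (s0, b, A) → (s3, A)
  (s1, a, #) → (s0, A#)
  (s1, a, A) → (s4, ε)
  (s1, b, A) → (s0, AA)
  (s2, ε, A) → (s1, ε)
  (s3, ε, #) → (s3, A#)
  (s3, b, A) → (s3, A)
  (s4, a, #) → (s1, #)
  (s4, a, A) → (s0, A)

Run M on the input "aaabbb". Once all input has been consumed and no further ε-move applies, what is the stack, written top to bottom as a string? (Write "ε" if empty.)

(s0, aaabbb, #) ⊢ (s1, aaabbb, A#) ⊢ (s4, aabbb, #) ⊢ (s1, abbb, #) ⊢ (s0, bbb, A#) ⊢ (s3, bb, A#) ⊢ (s3, b, A#) ⊢ (s3, ε, A#)
All input consumed in state s3 with stack A#.

A#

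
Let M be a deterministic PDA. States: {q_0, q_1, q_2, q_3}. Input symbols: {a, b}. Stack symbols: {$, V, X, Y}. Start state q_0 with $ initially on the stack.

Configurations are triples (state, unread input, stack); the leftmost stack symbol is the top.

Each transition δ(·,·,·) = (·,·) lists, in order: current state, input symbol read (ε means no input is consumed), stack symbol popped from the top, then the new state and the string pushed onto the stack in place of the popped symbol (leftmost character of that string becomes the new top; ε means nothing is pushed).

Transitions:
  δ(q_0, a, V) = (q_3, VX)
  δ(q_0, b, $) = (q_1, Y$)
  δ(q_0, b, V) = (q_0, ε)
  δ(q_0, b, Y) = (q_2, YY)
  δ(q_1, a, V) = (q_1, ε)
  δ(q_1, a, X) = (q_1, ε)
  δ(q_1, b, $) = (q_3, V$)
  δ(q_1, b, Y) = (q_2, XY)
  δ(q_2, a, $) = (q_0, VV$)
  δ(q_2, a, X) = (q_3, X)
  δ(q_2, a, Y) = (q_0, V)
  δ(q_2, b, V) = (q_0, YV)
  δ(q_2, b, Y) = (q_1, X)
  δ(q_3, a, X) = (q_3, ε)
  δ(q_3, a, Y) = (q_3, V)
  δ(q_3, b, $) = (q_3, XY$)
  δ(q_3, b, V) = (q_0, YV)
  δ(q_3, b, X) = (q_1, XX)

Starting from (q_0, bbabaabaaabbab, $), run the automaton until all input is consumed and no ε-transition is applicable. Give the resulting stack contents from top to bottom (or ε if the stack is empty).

(q_0, bbabaabaaabbab, $) ⊢ (q_1, babaabaaabbab, Y$) ⊢ (q_2, abaabaaabbab, XY$) ⊢ (q_3, baabaaabbab, XY$) ⊢ (q_1, aabaaabbab, XXY$) ⊢ (q_1, abaaabbab, XY$) ⊢ (q_1, baaabbab, Y$) ⊢ (q_2, aaabbab, XY$) ⊢ (q_3, aabbab, XY$) ⊢ (q_3, abbab, Y$) ⊢ (q_3, bbab, V$) ⊢ (q_0, bab, YV$) ⊢ (q_2, ab, YYV$) ⊢ (q_0, b, VYV$) ⊢ (q_0, ε, YV$)
All input consumed in state q_0 with stack YV$.

YV$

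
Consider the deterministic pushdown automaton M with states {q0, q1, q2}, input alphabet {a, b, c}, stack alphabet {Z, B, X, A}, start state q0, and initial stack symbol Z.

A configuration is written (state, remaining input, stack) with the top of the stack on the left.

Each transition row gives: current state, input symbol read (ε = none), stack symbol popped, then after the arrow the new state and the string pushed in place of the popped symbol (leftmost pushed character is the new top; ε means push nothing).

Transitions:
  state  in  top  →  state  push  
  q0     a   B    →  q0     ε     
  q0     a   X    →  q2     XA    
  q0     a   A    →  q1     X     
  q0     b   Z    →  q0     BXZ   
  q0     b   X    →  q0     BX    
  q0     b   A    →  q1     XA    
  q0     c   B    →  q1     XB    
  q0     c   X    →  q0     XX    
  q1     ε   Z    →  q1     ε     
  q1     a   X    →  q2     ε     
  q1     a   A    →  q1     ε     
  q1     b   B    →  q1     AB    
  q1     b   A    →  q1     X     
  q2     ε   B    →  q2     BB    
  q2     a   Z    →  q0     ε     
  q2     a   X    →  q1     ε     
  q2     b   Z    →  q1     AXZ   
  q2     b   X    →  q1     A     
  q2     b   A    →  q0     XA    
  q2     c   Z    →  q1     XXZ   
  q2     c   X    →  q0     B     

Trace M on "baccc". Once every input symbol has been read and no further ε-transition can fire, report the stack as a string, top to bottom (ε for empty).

(q0, baccc, Z)
  read b, top Z: go to q0, push BXZ → (q0, accc, BXZ)
  read a, top B: go to q0, push ε → (q0, ccc, XZ)
  read c, top X: go to q0, push XX → (q0, cc, XXZ)
  read c, top X: go to q0, push XX → (q0, c, XXXZ)
  read c, top X: go to q0, push XX → (q0, ε, XXXXZ)
All input consumed in state q0 with stack XXXXZ.

XXXXZ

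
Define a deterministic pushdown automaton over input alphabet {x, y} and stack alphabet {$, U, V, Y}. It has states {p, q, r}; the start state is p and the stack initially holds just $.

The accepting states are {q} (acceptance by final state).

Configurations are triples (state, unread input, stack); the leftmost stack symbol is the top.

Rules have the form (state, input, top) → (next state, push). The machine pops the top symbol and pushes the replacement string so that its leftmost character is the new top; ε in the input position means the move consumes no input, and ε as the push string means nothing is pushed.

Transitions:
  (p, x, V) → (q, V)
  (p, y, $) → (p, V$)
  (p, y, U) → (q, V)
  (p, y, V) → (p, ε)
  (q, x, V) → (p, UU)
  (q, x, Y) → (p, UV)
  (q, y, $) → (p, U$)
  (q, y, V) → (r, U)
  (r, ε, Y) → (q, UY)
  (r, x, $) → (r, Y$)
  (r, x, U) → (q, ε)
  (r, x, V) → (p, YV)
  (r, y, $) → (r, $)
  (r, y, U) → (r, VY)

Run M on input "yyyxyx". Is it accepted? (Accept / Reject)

Accept

(p, yyyxyx, $)
  read y, top $: go to p, push V$ → (p, yyxyx, V$)
  read y, top V: go to p, push ε → (p, yxyx, $)
  read y, top $: go to p, push V$ → (p, xyx, V$)
  read x, top V: go to q, push V → (q, yx, V$)
  read y, top V: go to r, push U → (r, x, U$)
  read x, top U: go to q, push ε → (q, ε, $)
All input consumed; state q ∈ F.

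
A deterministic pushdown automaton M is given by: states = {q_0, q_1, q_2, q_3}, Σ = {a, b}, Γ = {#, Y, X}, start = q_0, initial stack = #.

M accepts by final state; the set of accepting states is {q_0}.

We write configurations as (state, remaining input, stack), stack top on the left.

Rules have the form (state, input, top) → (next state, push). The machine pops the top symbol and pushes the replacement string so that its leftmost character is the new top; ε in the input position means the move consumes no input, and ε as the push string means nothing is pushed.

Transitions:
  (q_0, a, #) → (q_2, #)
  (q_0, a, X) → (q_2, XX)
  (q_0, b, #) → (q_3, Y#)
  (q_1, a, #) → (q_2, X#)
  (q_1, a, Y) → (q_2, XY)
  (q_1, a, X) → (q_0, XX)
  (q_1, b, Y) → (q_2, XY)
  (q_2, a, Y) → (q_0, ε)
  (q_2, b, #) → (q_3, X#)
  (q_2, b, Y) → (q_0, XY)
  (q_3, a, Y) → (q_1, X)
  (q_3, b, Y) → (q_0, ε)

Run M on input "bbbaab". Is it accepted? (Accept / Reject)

(q_0, bbbaab, #) ⊢ (q_3, bbaab, Y#) ⊢ (q_0, baab, #) ⊢ (q_3, aab, Y#) ⊢ (q_1, ab, X#) ⊢ (q_0, b, XX#)
No transition applies at (q_0, b, XX#); input not fully consumed.

Reject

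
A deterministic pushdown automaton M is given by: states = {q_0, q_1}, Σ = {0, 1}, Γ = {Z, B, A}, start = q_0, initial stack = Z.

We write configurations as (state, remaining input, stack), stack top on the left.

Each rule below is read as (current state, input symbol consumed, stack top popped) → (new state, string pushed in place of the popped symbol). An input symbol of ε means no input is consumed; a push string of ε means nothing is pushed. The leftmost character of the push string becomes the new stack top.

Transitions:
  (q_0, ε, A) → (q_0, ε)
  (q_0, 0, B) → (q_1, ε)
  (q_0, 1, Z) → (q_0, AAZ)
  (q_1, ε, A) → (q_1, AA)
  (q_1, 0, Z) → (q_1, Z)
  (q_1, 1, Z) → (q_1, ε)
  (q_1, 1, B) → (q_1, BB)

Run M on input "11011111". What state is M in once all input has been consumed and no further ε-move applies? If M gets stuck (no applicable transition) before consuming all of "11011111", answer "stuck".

(q_0, 11011111, Z)
  read 1, top Z: go to q_0, push AAZ → (q_0, 1011111, AAZ)
  ε-move, top A: go to q_0, push ε → (q_0, 1011111, AZ)
  ε-move, top A: go to q_0, push ε → (q_0, 1011111, Z)
  read 1, top Z: go to q_0, push AAZ → (q_0, 011111, AAZ)
  ε-move, top A: go to q_0, push ε → (q_0, 011111, AZ)
  ε-move, top A: go to q_0, push ε → (q_0, 011111, Z)
No transition for (q_0, 0, top Z); M blocks with input 011111 remaining.

stuck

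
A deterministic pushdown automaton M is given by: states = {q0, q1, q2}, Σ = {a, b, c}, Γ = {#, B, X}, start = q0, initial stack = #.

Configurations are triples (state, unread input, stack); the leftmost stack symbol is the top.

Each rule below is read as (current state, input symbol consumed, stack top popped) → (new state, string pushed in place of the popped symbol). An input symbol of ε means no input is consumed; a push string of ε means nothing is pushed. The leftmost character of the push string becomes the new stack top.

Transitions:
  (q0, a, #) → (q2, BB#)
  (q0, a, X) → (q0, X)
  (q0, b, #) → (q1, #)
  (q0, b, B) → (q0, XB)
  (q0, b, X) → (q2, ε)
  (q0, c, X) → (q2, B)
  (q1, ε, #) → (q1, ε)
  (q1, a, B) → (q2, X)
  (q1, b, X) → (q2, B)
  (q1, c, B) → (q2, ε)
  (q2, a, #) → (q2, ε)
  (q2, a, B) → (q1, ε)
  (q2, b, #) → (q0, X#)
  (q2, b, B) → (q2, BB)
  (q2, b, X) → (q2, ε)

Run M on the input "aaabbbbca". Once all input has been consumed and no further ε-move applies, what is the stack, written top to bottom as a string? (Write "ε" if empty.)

ε

(q0, aaabbbbca, #) ⊢ (q2, aabbbbca, BB#) ⊢ (q1, abbbbca, B#) ⊢ (q2, bbbbca, X#) ⊢ (q2, bbbca, #) ⊢ (q0, bbca, X#) ⊢ (q2, bca, #) ⊢ (q0, ca, X#) ⊢ (q2, a, B#) ⊢ (q1, ε, #) ⊢ (q1, ε, ε)
All input consumed in state q1 with stack ε.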